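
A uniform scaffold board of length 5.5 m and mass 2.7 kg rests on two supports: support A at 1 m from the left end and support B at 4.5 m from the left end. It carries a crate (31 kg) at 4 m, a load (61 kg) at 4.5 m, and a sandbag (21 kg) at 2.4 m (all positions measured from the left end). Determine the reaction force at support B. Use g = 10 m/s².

Choose support A as the axis so its reaction then has zero moment arm.
Beam weight: 2.7 × 10 = 27 N down at 2.75 m → arm 1.75 m, τ = 27 × 1.75 = 47.25 N·m clockwise.
Crate: 31 × 10 = 310 N down at 4 m → arm 3 m, τ = 310 × 3 = 930 N·m clockwise.
Load: 61 × 10 = 610 N down at 4.5 m → arm 3.5 m, τ = 610 × 3.5 = 2135 N·m clockwise.
Sandbag: 21 × 10 = 210 N down at 2.4 m → arm 1.4 m, τ = 210 × 1.4 = 294 N·m clockwise.
Net load moment about support A = 3406 N·m clockwise.
Reaction R at support B is upward at 4.5 m, arm 3.5 m → moment R × 3.5 counterclockwise.
Balancing moments: R × 3.5 = 3406, giving R = 973 N.

R_B ≈ 973 N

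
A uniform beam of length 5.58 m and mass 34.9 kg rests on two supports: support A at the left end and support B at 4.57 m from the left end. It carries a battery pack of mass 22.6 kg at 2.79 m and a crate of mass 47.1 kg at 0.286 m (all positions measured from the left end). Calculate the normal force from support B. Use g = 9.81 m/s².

Taking torques about support A:
Beam weight: 34.9 × 9.81 = 342.4 N down at 2.79 m → arm 2.79 m, τ = 342.4 × 2.79 = 955.3 N·m clockwise.
Battery pack: 22.6 × 9.81 = 221.7 N down at 2.79 m → arm 2.79 m, τ = 221.7 × 2.79 = 618.5 N·m clockwise.
Crate: 47.1 × 9.81 = 462.1 N down at 0.286 m → arm 0.286 m, τ = 462.1 × 0.286 = 132.2 N·m clockwise.
Net load moment about support A = 1706 N·m clockwise.
Reaction R at support B is upward at 4.57 m, arm 4.57 m → moment R × 4.57 counterclockwise.
Setting net torque to zero: R × 4.57 = 1706 → R = 373 N.

R_B ≈ 373 N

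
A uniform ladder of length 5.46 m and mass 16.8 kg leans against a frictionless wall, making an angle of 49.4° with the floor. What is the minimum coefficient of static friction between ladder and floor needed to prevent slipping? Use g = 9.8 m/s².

About the foot of the ladder:
Ladder weight 16.8×9.8 = 164.6 N acts at 2.73 m along the ladder; its horizontal arm is 2.73·cos49.4° = 1.777 m → τ = 292.5 N·m clockwise.
Wall normal N acts horizontally at the top; its moment arm is the height L sinθ = 5.46·sin49.4° = 4.146 m, counterclockwise.
Setting net torque to zero: N × 4.146 = 292.5 → N = 70.55 N.
ΣFx = 0 ⇒ f = N_wall = 70.55 N. ΣFy = 0 ⇒ N_floor = 164.6 N.
μ_min = f / N_floor = 70.55 / 164.6 = 0.429.

μ_min ≈ 0.429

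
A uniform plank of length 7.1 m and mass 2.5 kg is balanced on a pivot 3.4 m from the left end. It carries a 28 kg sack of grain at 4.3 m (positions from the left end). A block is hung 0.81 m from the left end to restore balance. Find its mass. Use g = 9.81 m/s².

m ≈ 9.87 kg

About the pivot (at 3.4 m from the left end):
Beam weight: 2.5 × 9.81 = 24.53 N down at 3.55 m → arm 0.15 m, τ = 24.53 × 0.15 = 3.679 N·m clockwise.
Sack of grain: 28 × 9.81 = 274.7 N down at 4.3 m → arm 0.9 m, τ = 274.7 × 0.9 = 247.2 N·m clockwise.
Net moment of known loads = 250.9 N·m clockwise.
An unknown mass m at 0.81 m has arm 2.59 m; its moment is m·g·2.59 counterclockwise.
Setting net torque to zero: m × 9.81 × 2.59 = 250.9 → m = 250.9 / (9.81 × 2.59) = 9.87 kg.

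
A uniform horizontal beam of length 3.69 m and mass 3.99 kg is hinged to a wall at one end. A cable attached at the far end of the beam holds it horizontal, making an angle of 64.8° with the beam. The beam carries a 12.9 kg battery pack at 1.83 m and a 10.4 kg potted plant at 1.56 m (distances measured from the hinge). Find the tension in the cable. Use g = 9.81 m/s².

T ≈ 139 N

Taking torques about the hinge:
Beam weight: 3.99 × 9.81 = 39.14 N down at 1.845 m → arm 1.845 m, τ = 39.14 × 1.845 = 72.21 N·m clockwise.
Battery pack: 12.9 × 9.81 = 126.5 N down at 1.83 m → arm 1.83 m, τ = 126.5 × 1.83 = 231.5 N·m clockwise.
Potted plant: 10.4 × 9.81 = 102 N down at 1.56 m → arm 1.56 m, τ = 102 × 1.56 = 159.1 N·m clockwise.
Total clockwise load moment = 462.8 N·m.
The cable tension T acts at 3.69 m; only its component perpendicular to the beam, T sinθ, produces torque. sin 64.8° = 0.9048.
Setting net torque to zero: T × 3.69 × 0.9048 = 462.8 → T = 462.8 / 3.339 = 139 N.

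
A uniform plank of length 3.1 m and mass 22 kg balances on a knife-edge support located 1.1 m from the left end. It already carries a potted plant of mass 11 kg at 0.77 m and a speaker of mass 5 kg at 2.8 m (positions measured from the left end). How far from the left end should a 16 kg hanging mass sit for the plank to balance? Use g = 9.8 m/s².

x ≈ 0.177 m from the left end

Sum moments about the knife-edge support (at 1.1 m from the left end) (the support reaction has zero arm there).
Beam weight: 22 × 9.8 = 215.6 N down at 1.55 m → arm 0.45 m, τ = 215.6 × 0.45 = 97.02 N·m clockwise.
Potted plant: 11 × 9.8 = 107.8 N down at 0.77 m → arm 0.33 m, τ = 107.8 × 0.33 = 35.57 N·m counterclockwise.
Speaker: 5 × 9.8 = 49 N down at 2.8 m → arm 1.7 m, τ = 49 × 1.7 = 83.3 N·m clockwise.
Net moment of existing loads = 144.8 N·m clockwise.
The hanging mass weighs 16 × 9.8 = 156.8 N and must supply an equal counterclockwise moment, so its lever arm about the knife-edge support is 144.8 / 156.8 = 0.923 m.
That puts it at 1.1 − 0.923 = 0.177 m from the left end.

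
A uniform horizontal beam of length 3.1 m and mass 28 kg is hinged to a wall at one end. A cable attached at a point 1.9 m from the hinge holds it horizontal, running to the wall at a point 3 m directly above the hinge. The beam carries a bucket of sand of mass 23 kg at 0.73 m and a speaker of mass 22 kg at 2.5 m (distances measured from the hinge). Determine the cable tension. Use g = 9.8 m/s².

About the hinge:
Beam weight: 28 × 9.8 = 274.4 N down at 1.55 m → arm 1.55 m, τ = 274.4 × 1.55 = 425.3 N·m clockwise.
Bucket of sand: 23 × 9.8 = 225.4 N down at 0.73 m → arm 0.73 m, τ = 225.4 × 0.73 = 164.5 N·m clockwise.
Speaker: 22 × 9.8 = 215.6 N down at 2.5 m → arm 2.5 m, τ = 215.6 × 2.5 = 539 N·m clockwise.
Total clockwise load moment = 1129 N·m.
The cable tension T acts at 1.9 m; only its component perpendicular to the beam, T sinθ, produces torque. sinθ = h/√(h²+d²) = 3/√(3²+1.9²) = 0.8448.
Στ = 0 ⇒ T × 1.9 × 0.8448 = 1129 ⇒ T = 1129 / 1.605 = 703 N.

T ≈ 703 N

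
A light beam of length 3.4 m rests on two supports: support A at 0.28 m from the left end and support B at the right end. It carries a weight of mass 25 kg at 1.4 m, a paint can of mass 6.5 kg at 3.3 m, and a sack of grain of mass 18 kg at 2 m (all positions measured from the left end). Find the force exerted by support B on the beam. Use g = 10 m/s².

R_B ≈ 252 N

Take moments about support A.
Weight: 25 × 10 = 250 N down at 1.4 m → arm 1.12 m, τ = 250 × 1.12 = 280 N·m clockwise.
Paint can: 6.5 × 10 = 65 N down at 3.3 m → arm 3.02 m, τ = 65 × 3.02 = 196.3 N·m clockwise.
Sack of grain: 18 × 10 = 180 N down at 2 m → arm 1.72 m, τ = 180 × 1.72 = 309.6 N·m clockwise.
Net load moment about support A = 785.9 N·m clockwise.
Reaction R at support B is upward at 3.4 m, arm 3.12 m → moment R × 3.12 counterclockwise.
Setting net torque to zero: R × 3.12 = 785.9 → R = 252 N.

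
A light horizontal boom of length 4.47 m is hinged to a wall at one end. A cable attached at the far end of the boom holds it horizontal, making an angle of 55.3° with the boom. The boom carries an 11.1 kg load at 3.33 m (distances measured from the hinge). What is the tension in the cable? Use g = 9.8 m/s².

Take moments about the hinge.
Load: 11.1 × 9.8 = 108.8 N down at 3.33 m → arm 3.33 m, τ = 108.8 × 3.33 = 362.3 N·m clockwise.
Total clockwise load moment = 362.3 N·m.
The cable tension T acts at 4.47 m; only its component perpendicular to the boom, T sinθ, produces torque. sin 55.3° = 0.8221.
Balancing moments: T × 4.47 × 0.8221 = 362.3, giving T = 362.3 / 3.675 = 98.6 N.

T ≈ 98.6 N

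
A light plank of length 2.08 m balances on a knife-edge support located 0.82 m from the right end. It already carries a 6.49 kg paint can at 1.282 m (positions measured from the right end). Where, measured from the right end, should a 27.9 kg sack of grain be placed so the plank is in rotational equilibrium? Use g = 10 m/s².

Take moments about the knife-edge support (at 0.82 m from the right end).
Paint can: 6.49 × 10 = 64.9 N down at 1.282 m → arm 0.462 m, τ = 64.9 × 0.462 = 29.98 N·m counterclockwise.
Net moment of existing loads = 29.98 N·m counterclockwise.
The sack of grain weighs 27.9 × 10 = 279 N and must supply an equal clockwise moment, so its lever arm about the knife-edge support is 29.98 / 279 = 0.107 m.
That puts it at 0.82 − 0.107 = 0.713 m from the right end.

x ≈ 0.713 m from the right end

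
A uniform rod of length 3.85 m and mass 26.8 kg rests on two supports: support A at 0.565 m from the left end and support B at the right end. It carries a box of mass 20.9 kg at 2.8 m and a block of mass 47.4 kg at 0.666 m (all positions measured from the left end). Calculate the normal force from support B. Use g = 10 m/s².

R_B ≈ 268 N

Taking torques about support A:
Beam weight: 26.8 × 10 = 268 N down at 1.925 m → arm 1.36 m, τ = 268 × 1.36 = 364.5 N·m clockwise.
Box: 20.9 × 10 = 209 N down at 2.8 m → arm 2.235 m, τ = 209 × 2.235 = 467.1 N·m clockwise.
Block: 47.4 × 10 = 474 N down at 0.666 m → arm 0.101 m, τ = 474 × 0.101 = 47.87 N·m clockwise.
Net load moment about support A = 879.5 N·m clockwise.
Reaction R at support B is upward at 3.85 m, arm 3.285 m → moment R × 3.285 counterclockwise.
For rotational equilibrium, R × 3.285 = 879.5, so R = 268 N.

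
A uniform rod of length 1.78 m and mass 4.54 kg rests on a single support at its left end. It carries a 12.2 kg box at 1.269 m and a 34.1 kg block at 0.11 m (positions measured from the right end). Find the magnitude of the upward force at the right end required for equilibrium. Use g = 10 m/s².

F ≈ 378 N

Sum moments about the left end (the unknown pivot reaction has zero arm there).
Beam weight: 4.54 × 10 = 45.4 N down at 0.89 m → arm 0.89 m, τ = 45.4 × 0.89 = 40.41 N·m clockwise.
Box: 12.2 × 10 = 122 N down at 1.269 m → arm 0.511 m, τ = 122 × 0.511 = 62.34 N·m clockwise.
Block: 34.1 × 10 = 341 N down at 0.11 m → arm 1.67 m, τ = 341 × 1.67 = 569.5 N·m clockwise.
Net moment of the loads = 672.2 N·m clockwise.
The upward force F acts at the right end, arm 1.78 m, giving F × 1.78 counterclockwise.
Balancing moments: F × 1.78 = 672.2, giving F = 672.2 / 1.78 = 378 N.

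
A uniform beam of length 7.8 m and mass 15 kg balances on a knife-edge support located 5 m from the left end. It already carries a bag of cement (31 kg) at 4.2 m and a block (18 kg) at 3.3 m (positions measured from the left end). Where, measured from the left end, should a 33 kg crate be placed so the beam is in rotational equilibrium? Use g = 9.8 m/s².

Take moments about the knife-edge support (at 5 m from the left end).
Beam weight: 15 × 9.8 = 147 N down at 3.9 m → arm 1.1 m, τ = 147 × 1.1 = 161.7 N·m counterclockwise.
Bag of cement: 31 × 9.8 = 303.8 N down at 4.2 m → arm 0.8 m, τ = 303.8 × 0.8 = 243 N·m counterclockwise.
Block: 18 × 9.8 = 176.4 N down at 3.3 m → arm 1.7 m, τ = 176.4 × 1.7 = 299.9 N·m counterclockwise.
Net moment of existing loads = 704.6 N·m counterclockwise.
The crate weighs 33 × 9.8 = 323.4 N and must supply an equal clockwise moment, so its lever arm about the knife-edge support is 704.6 / 323.4 = 2.18 m.
That puts it at 5 + 2.18 = 7.18 m from the left end.

x ≈ 7.18 m from the left end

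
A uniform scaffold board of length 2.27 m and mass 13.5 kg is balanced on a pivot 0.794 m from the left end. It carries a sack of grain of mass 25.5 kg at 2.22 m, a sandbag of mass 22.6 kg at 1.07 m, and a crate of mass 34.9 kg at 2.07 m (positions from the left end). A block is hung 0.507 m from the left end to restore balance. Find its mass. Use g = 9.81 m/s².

m ≈ 320 kg

Choose the pivot (at 0.794 m from the left end) as the axis so the support reaction has zero arm there.
Beam weight: 13.5 × 9.81 = 132.4 N down at 1.135 m → arm 0.341 m, τ = 132.4 × 0.341 = 45.15 N·m clockwise.
Sack of grain: 25.5 × 9.81 = 250.2 N down at 2.22 m → arm 1.426 m, τ = 250.2 × 1.426 = 356.8 N·m clockwise.
Sandbag: 22.6 × 9.81 = 221.7 N down at 1.07 m → arm 0.276 m, τ = 221.7 × 0.276 = 61.19 N·m clockwise.
Crate: 34.9 × 9.81 = 342.4 N down at 2.07 m → arm 1.276 m, τ = 342.4 × 1.276 = 436.9 N·m clockwise.
Net moment of known loads = 900 N·m clockwise.
An unknown mass m at 0.507 m has arm 0.287 m; its moment is m·g·0.287 counterclockwise.
Setting net torque to zero: m × 9.81 × 0.287 = 900 → m = 900 / (9.81 × 0.287) = 320 kg.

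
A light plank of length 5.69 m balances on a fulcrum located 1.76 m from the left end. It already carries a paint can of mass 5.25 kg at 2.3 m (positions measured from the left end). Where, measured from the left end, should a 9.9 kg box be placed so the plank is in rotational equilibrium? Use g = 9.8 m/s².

x ≈ 1.47 m from the left end

Take moments about the fulcrum (at 1.76 m from the left end).
Paint can: 5.25 × 9.8 = 51.45 N down at 2.3 m → arm 0.54 m, τ = 51.45 × 0.54 = 27.78 N·m clockwise.
Net moment of existing loads = 27.78 N·m clockwise.
The box weighs 9.9 × 9.8 = 97.02 N and must supply an equal counterclockwise moment, so its lever arm about the fulcrum is 27.78 / 97.02 = 0.286 m.
That puts it at 1.76 − 0.286 = 1.47 m from the left end.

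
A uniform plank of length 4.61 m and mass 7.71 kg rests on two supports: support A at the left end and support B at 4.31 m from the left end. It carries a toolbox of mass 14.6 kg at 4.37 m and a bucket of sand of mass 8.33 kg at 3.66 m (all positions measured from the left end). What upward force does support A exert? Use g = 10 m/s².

Sum moments about support B (its reaction then has zero moment arm).
Beam weight: 7.71 × 10 = 77.1 N down at 2.305 m → arm 2.005 m, τ = 77.1 × 2.005 = 154.6 N·m counterclockwise.
Toolbox: 14.6 × 10 = 146 N down at 4.37 m → arm 0.06 m, τ = 146 × 0.06 = 8.76 N·m clockwise.
Bucket of sand: 8.33 × 10 = 83.3 N down at 3.66 m → arm 0.65 m, τ = 83.3 × 0.65 = 54.15 N·m counterclockwise.
Net load moment about support B = 200 N·m counterclockwise.
Reaction R at support A is upward at 0 m, arm 4.31 m → moment R × 4.31 clockwise.
Balancing moments: R × 4.31 = 200, giving R = 46.4 N.

R_A ≈ 46.4 N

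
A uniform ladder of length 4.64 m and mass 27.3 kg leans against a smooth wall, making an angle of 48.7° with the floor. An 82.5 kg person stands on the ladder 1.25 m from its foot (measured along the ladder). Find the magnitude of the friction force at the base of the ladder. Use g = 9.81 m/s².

About the foot of the ladder:
Ladder weight 27.3×9.81 = 267.8 N acts at 2.32 m along the ladder; its horizontal arm is 2.32·cos48.7° = 1.531 m → τ = 410 N·m clockwise.
Person: 82.5×9.81 = 809.3 N at 1.25 m → arm 0.825 m → τ = 667.7 N·m clockwise.
Wall normal N acts horizontally at the top; its moment arm is the height L sinθ = 4.64·sin48.7° = 3.486 m, counterclockwise.
Balancing moments: N × 3.486 = 1078, giving N = 309 N.
ΣFx = 0: friction at the foot balances the wall's push, so f = N_wall = 309 N.

f ≈ 309 N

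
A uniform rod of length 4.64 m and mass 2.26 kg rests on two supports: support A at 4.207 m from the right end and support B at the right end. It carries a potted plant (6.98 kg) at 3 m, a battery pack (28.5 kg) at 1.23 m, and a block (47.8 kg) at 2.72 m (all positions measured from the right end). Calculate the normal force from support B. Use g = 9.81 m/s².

R_B ≈ 393 N

Sum moments about support A (its reaction then has zero moment arm).
Beam weight: 2.26 × 9.81 = 22.17 N down at 2.32 m → arm 1.887 m, τ = 22.17 × 1.887 = 41.83 N·m clockwise.
Potted plant: 6.98 × 9.81 = 68.47 N down at 3 m → arm 1.207 m, τ = 68.47 × 1.207 = 82.64 N·m clockwise.
Battery pack: 28.5 × 9.81 = 279.6 N down at 1.23 m → arm 2.977 m, τ = 279.6 × 2.977 = 832.4 N·m clockwise.
Block: 47.8 × 9.81 = 468.9 N down at 2.72 m → arm 1.487 m, τ = 468.9 × 1.487 = 697.3 N·m clockwise.
Net load moment about support A = 1654 N·m clockwise.
Reaction R at support B is upward at 0 m, arm 4.207 m → moment R × 4.207 counterclockwise.
Στ = 0 ⇒ R × 4.207 = 1654 ⇒ R = 393 N.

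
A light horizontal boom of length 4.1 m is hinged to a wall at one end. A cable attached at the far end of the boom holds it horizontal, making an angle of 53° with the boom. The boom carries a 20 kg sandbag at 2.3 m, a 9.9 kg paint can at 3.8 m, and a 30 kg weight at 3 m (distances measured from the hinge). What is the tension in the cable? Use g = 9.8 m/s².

T ≈ 520 N

Choose the hinge as the axis so the unknown hinge reaction has zero arm there.
Sandbag: 20 × 9.8 = 196 N down at 2.3 m → arm 2.3 m, τ = 196 × 2.3 = 450.8 N·m clockwise.
Paint can: 9.9 × 9.8 = 97.02 N down at 3.8 m → arm 3.8 m, τ = 97.02 × 3.8 = 368.7 N·m clockwise.
Weight: 30 × 9.8 = 294 N down at 3 m → arm 3 m, τ = 294 × 3 = 882 N·m clockwise.
Total clockwise load moment = 1702 N·m.
The cable tension T acts at 4.1 m; only its component perpendicular to the boom, T sinθ, produces torque. sin 53° = 0.7986.
Balancing moments: T × 4.1 × 0.7986 = 1702, giving T = 1702 / 3.274 = 520 N.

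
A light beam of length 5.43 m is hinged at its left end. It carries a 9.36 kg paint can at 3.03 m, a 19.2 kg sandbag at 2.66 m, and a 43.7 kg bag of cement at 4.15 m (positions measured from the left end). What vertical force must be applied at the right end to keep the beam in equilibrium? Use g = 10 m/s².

Choose the left end as the axis so the unknown pivot reaction has zero arm there.
Paint can: 9.36 × 10 = 93.6 N down at 3.03 m → arm 3.03 m, τ = 93.6 × 3.03 = 283.6 N·m clockwise.
Sandbag: 19.2 × 10 = 192 N down at 2.66 m → arm 2.66 m, τ = 192 × 2.66 = 510.7 N·m clockwise.
Bag of cement: 43.7 × 10 = 437 N down at 4.15 m → arm 4.15 m, τ = 437 × 4.15 = 1814 N·m clockwise.
Net moment of the loads = 2608 N·m clockwise.
The upward force F acts at the right end, arm 5.43 m, giving F × 5.43 counterclockwise.
Balancing moments: F × 5.43 = 2608, giving F = 2608 / 5.43 = 480 N.

F ≈ 480 N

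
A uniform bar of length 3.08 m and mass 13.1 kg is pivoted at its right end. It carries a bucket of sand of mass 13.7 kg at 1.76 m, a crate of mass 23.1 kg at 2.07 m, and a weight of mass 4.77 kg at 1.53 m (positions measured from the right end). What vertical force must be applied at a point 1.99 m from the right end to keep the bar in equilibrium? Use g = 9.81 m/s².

Take moments about the right end.
Beam weight: 13.1 × 9.81 = 128.5 N down at 1.54 m → arm 1.54 m, τ = 128.5 × 1.54 = 197.9 N·m counterclockwise.
Bucket of sand: 13.7 × 9.81 = 134.4 N down at 1.76 m → arm 1.76 m, τ = 134.4 × 1.76 = 236.5 N·m counterclockwise.
Crate: 23.1 × 9.81 = 226.6 N down at 2.07 m → arm 2.07 m, τ = 226.6 × 2.07 = 469.1 N·m counterclockwise.
Weight: 4.77 × 9.81 = 46.79 N down at 1.53 m → arm 1.53 m, τ = 46.79 × 1.53 = 71.59 N·m counterclockwise.
Net moment of the loads = 975.1 N·m counterclockwise.
The upward force F acts at a point 1.99 m from the right end, arm 1.99 m, giving F × 1.99 clockwise.
Στ = 0 ⇒ F × 1.99 = 975.1 ⇒ F = 975.1 / 1.99 = 490 N.

F ≈ 490 N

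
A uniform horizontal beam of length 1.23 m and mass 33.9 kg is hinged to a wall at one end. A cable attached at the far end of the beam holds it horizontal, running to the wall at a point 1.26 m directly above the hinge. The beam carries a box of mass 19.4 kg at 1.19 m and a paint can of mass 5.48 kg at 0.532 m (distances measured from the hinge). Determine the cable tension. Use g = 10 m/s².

T ≈ 532 N

Take moments about the hinge.
Beam weight: 33.9 × 10 = 339 N down at 0.615 m → arm 0.615 m, τ = 339 × 0.615 = 208.5 N·m clockwise.
Box: 19.4 × 10 = 194 N down at 1.19 m → arm 1.19 m, τ = 194 × 1.19 = 230.9 N·m clockwise.
Paint can: 5.48 × 10 = 54.8 N down at 0.532 m → arm 0.532 m, τ = 54.8 × 0.532 = 29.15 N·m clockwise.
Total clockwise load moment = 468.5 N·m.
The cable tension T acts at 1.23 m; only its component perpendicular to the beam, T sinθ, produces torque. sinθ = h/√(h²+d²) = 1.26/√(1.26²+1.23²) = 0.7156.
Στ = 0 ⇒ T × 1.23 × 0.7156 = 468.5 ⇒ T = 468.5 / 0.8802 = 532 N.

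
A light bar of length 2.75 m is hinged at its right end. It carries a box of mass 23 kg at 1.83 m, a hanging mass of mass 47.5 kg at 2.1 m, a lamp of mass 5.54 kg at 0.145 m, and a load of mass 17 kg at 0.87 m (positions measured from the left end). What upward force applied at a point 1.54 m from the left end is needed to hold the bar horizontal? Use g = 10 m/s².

Taking torques about the right end:
Box: 23 × 10 = 230 N down at 1.83 m → arm 0.92 m, τ = 230 × 0.92 = 211.6 N·m counterclockwise.
Hanging mass: 47.5 × 10 = 475 N down at 2.1 m → arm 0.65 m, τ = 475 × 0.65 = 308.8 N·m counterclockwise.
Lamp: 5.54 × 10 = 55.4 N down at 0.145 m → arm 2.605 m, τ = 55.4 × 2.605 = 144.3 N·m counterclockwise.
Load: 17 × 10 = 170 N down at 0.87 m → arm 1.88 m, τ = 170 × 1.88 = 319.6 N·m counterclockwise.
Net moment of the loads = 984.3 N·m counterclockwise.
The upward force F acts at a point 1.54 m from the left end, arm 1.21 m, giving F × 1.21 clockwise.
For rotational equilibrium, F × 1.21 = 984.3, so F = 984.3 / 1.21 = 813 N.

F ≈ 813 N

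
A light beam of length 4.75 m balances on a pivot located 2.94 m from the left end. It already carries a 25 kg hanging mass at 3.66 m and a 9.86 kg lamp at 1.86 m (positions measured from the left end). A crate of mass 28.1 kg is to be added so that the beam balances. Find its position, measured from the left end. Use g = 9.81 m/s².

x ≈ 2.68 m from the left end

Sum moments about the pivot (at 2.94 m from the left end) (the support reaction has zero arm there).
Hanging mass: 25 × 9.81 = 245.2 N down at 3.66 m → arm 0.72 m, τ = 245.2 × 0.72 = 176.5 N·m clockwise.
Lamp: 9.86 × 9.81 = 96.73 N down at 1.86 m → arm 1.08 m, τ = 96.73 × 1.08 = 104.5 N·m counterclockwise.
Net moment of existing loads = 72 N·m clockwise.
The crate weighs 28.1 × 9.81 = 275.7 N and must supply an equal counterclockwise moment, so its lever arm about the pivot is 72 / 275.7 = 0.261 m.
That puts it at 2.94 − 0.261 = 2.68 m from the left end.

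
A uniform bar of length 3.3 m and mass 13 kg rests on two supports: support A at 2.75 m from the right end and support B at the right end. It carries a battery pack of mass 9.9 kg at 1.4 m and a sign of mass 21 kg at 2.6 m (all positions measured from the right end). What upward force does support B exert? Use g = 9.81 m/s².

Sum moments about support A (its reaction then has zero moment arm).
Beam weight: 13 × 9.81 = 127.5 N down at 1.65 m → arm 1.1 m, τ = 127.5 × 1.1 = 140.2 N·m clockwise.
Battery pack: 9.9 × 9.81 = 97.12 N down at 1.4 m → arm 1.35 m, τ = 97.12 × 1.35 = 131.1 N·m clockwise.
Sign: 21 × 9.81 = 206 N down at 2.6 m → arm 0.15 m, τ = 206 × 0.15 = 30.9 N·m clockwise.
Net load moment about support A = 302.2 N·m clockwise.
Reaction R at support B is upward at 0 m, arm 2.75 m → moment R × 2.75 counterclockwise.
Στ = 0 ⇒ R × 2.75 = 302.2 ⇒ R = 110 N.

R_B ≈ 110 N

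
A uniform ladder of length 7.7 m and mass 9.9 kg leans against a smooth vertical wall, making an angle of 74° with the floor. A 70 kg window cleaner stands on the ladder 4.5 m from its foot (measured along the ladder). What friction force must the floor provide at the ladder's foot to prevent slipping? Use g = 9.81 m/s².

Taking torques about the foot of the ladder:
Ladder weight 9.9×9.81 = 97.12 N acts at 3.85 m along the ladder; its horizontal arm is 3.85·cos74° = 1.061 m → τ = 103 N·m clockwise.
Window cleaner: 70×9.81 = 686.7 N at 4.5 m → arm 1.24 m → τ = 851.5 N·m clockwise.
Wall normal N acts horizontally at the top; its moment arm is the height L sinθ = 7.7·sin74° = 7.402 m, counterclockwise.
Setting net torque to zero: N × 7.402 = 954.5 → N = 129 N.
ΣFx = 0: friction at the foot balances the wall's push, so f = N_wall = 129 N.

f ≈ 129 N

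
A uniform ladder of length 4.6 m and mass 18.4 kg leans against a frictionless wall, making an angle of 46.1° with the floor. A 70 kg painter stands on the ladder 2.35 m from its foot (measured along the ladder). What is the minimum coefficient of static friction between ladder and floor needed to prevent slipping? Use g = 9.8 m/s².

μ_min ≈ 0.489

Choose the foot of the ladder as the axis so the floor normal and friction both act there and drop out.
Ladder weight 18.4×9.8 = 180.3 N acts at 2.3 m along the ladder; its horizontal arm is 2.3·cos46.1° = 1.595 m → τ = 287.6 N·m clockwise.
Painter: 70×9.8 = 686 N at 2.35 m → arm 1.629 m → τ = 1117 N·m clockwise.
Wall normal N acts horizontally at the top; its moment arm is the height L sinθ = 4.6·sin46.1° = 3.315 m, counterclockwise.
Balancing moments: N × 3.315 = 1405, giving N = 423.8 N.
ΣFx = 0 ⇒ f = N_wall = 423.8 N. ΣFy = 0 ⇒ N_floor = 866.3 N.
μ_min = f / N_floor = 423.8 / 866.3 = 0.489.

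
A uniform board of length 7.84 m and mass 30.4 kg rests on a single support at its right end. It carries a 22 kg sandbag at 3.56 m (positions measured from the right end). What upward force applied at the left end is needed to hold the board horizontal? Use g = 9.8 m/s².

Sum moments about the right end (the unknown pivot reaction has zero arm there).
Beam weight: 30.4 × 9.8 = 297.9 N down at 3.92 m → arm 3.92 m, τ = 297.9 × 3.92 = 1168 N·m counterclockwise.
Sandbag: 22 × 9.8 = 215.6 N down at 3.56 m → arm 3.56 m, τ = 215.6 × 3.56 = 767.5 N·m counterclockwise.
Net moment of the loads = 1936 N·m counterclockwise.
The upward force F acts at the left end, arm 7.84 m, giving F × 7.84 clockwise.
For rotational equilibrium, F × 7.84 = 1936, so F = 1936 / 7.84 = 247 N.

F ≈ 247 N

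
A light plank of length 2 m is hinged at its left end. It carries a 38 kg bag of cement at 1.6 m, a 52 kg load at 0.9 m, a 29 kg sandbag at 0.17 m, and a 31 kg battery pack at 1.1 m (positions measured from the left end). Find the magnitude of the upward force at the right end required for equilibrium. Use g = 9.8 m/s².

F ≈ 718 N

Choose the left end as the axis so the unknown pivot reaction has zero arm there.
Bag of cement: 38 × 9.8 = 372.4 N down at 1.6 m → arm 1.6 m, τ = 372.4 × 1.6 = 595.8 N·m clockwise.
Load: 52 × 9.8 = 509.6 N down at 0.9 m → arm 0.9 m, τ = 509.6 × 0.9 = 458.6 N·m clockwise.
Sandbag: 29 × 9.8 = 284.2 N down at 0.17 m → arm 0.17 m, τ = 284.2 × 0.17 = 48.31 N·m clockwise.
Battery pack: 31 × 9.8 = 303.8 N down at 1.1 m → arm 1.1 m, τ = 303.8 × 1.1 = 334.2 N·m clockwise.
Net moment of the loads = 1437 N·m clockwise.
The upward force F acts at the right end, arm 2 m, giving F × 2 counterclockwise.
Balancing moments: F × 2 = 1437, giving F = 1437 / 2 = 718 N.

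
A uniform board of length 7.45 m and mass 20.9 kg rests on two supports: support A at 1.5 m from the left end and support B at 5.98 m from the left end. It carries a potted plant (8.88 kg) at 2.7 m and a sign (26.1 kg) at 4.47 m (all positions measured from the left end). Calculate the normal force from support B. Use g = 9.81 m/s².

Sum moments about support A (its reaction then has zero moment arm).
Beam weight: 20.9 × 9.81 = 205 N down at 3.725 m → arm 2.225 m, τ = 205 × 2.225 = 456.1 N·m clockwise.
Potted plant: 8.88 × 9.81 = 87.11 N down at 2.7 m → arm 1.2 m, τ = 87.11 × 1.2 = 104.5 N·m clockwise.
Sign: 26.1 × 9.81 = 256 N down at 4.47 m → arm 2.97 m, τ = 256 × 2.97 = 760.3 N·m clockwise.
Net load moment about support A = 1321 N·m clockwise.
Reaction R at support B is upward at 5.98 m, arm 4.48 m → moment R × 4.48 counterclockwise.
For rotational equilibrium, R × 4.48 = 1321, so R = 295 N.

R_B ≈ 295 N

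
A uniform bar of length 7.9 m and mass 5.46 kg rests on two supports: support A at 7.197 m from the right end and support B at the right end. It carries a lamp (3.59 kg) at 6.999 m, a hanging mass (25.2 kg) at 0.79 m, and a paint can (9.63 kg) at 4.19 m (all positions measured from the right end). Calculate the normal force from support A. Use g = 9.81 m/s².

Take moments about support B.
Beam weight: 5.46 × 9.81 = 53.56 N down at 3.95 m → arm 3.95 m, τ = 53.56 × 3.95 = 211.6 N·m counterclockwise.
Lamp: 3.59 × 9.81 = 35.22 N down at 6.999 m → arm 6.999 m, τ = 35.22 × 6.999 = 246.5 N·m counterclockwise.
Hanging mass: 25.2 × 9.81 = 247.2 N down at 0.79 m → arm 0.79 m, τ = 247.2 × 0.79 = 195.3 N·m counterclockwise.
Paint can: 9.63 × 9.81 = 94.47 N down at 4.19 m → arm 4.19 m, τ = 94.47 × 4.19 = 395.8 N·m counterclockwise.
Net load moment about support B = 1049 N·m counterclockwise.
Reaction R at support A is upward at 7.197 m, arm 7.197 m → moment R × 7.197 clockwise.
For rotational equilibrium, R × 7.197 = 1049, so R = 146 N.

R_A ≈ 146 N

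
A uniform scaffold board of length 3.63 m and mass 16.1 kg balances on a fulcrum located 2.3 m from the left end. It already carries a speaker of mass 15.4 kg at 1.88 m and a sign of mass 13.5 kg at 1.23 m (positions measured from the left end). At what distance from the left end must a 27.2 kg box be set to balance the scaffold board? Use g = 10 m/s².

x ≈ 3.36 m from the left end

Take moments about the fulcrum (at 2.3 m from the left end).
Beam weight: 16.1 × 10 = 161 N down at 1.815 m → arm 0.485 m, τ = 161 × 0.485 = 78.08 N·m counterclockwise.
Speaker: 15.4 × 10 = 154 N down at 1.88 m → arm 0.42 m, τ = 154 × 0.42 = 64.68 N·m counterclockwise.
Sign: 13.5 × 10 = 135 N down at 1.23 m → arm 1.07 m, τ = 135 × 1.07 = 144.5 N·m counterclockwise.
Net moment of existing loads = 287.3 N·m counterclockwise.
The box weighs 27.2 × 10 = 272 N and must supply an equal clockwise moment, so its lever arm about the fulcrum is 287.3 / 272 = 1.06 m.
That puts it at 2.3 + 1.06 = 3.36 m from the left end.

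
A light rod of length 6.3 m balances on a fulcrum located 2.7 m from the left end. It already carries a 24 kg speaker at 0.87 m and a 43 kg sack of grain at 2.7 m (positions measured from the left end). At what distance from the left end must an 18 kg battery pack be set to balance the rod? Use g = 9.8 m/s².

x ≈ 5.14 m from the left end

Sum moments about the fulcrum (at 2.7 m from the left end) (the support reaction has zero arm there).
Speaker: 24 × 9.8 = 235.2 N down at 0.87 m → arm 1.83 m, τ = 235.2 × 1.83 = 430.4 N·m counterclockwise.
Sack of grain: acts at the fulcrum, moment arm 0 → no torque.
Net moment of existing loads = 430.4 N·m counterclockwise.
The battery pack weighs 18 × 9.8 = 176.4 N and must supply an equal clockwise moment, so its lever arm about the fulcrum is 430.4 / 176.4 = 2.44 m.
That puts it at 2.7 + 2.44 = 5.14 m from the left end.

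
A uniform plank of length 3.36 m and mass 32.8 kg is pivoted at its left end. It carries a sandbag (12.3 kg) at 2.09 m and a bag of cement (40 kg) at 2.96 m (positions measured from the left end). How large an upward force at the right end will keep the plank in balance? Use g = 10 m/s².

F ≈ 593 N

Taking torques about the left end:
Beam weight: 32.8 × 10 = 328 N down at 1.68 m → arm 1.68 m, τ = 328 × 1.68 = 551 N·m clockwise.
Sandbag: 12.3 × 10 = 123 N down at 2.09 m → arm 2.09 m, τ = 123 × 2.09 = 257.1 N·m clockwise.
Bag of cement: 40 × 10 = 400 N down at 2.96 m → arm 2.96 m, τ = 400 × 2.96 = 1184 N·m clockwise.
Net moment of the loads = 1992 N·m clockwise.
The upward force F acts at the right end, arm 3.36 m, giving F × 3.36 counterclockwise.
Setting net torque to zero: F × 3.36 = 1992 → F = 1992 / 3.36 = 593 N.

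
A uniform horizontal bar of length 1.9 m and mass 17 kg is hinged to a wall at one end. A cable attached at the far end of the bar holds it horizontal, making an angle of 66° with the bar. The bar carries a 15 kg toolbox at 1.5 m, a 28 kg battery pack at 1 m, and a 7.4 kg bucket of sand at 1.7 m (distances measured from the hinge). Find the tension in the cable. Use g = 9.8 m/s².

T ≈ 447 N

Take moments about the hinge.
Beam weight: 17 × 9.8 = 166.6 N down at 0.95 m → arm 0.95 m, τ = 166.6 × 0.95 = 158.3 N·m clockwise.
Toolbox: 15 × 9.8 = 147 N down at 1.5 m → arm 1.5 m, τ = 147 × 1.5 = 220.5 N·m clockwise.
Battery pack: 28 × 9.8 = 274.4 N down at 1 m → arm 1 m, τ = 274.4 × 1 = 274.4 N·m clockwise.
Bucket of sand: 7.4 × 9.8 = 72.52 N down at 1.7 m → arm 1.7 m, τ = 72.52 × 1.7 = 123.3 N·m clockwise.
Total clockwise load moment = 776.5 N·m.
The cable tension T acts at 1.9 m; only its component perpendicular to the bar, T sinθ, produces torque. sin 66° = 0.9135.
For rotational equilibrium, T × 1.9 × 0.9135 = 776.5, so T = 776.5 / 1.736 = 447 N.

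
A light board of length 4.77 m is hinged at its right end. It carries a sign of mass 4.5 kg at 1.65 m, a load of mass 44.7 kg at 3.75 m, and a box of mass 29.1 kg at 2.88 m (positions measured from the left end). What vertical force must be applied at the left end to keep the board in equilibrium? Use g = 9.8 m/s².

F ≈ 236 N

Choose the right end as the axis so the unknown pivot reaction has zero arm there.
Sign: 4.5 × 9.8 = 44.1 N down at 1.65 m → arm 3.12 m, τ = 44.1 × 3.12 = 137.6 N·m counterclockwise.
Load: 44.7 × 9.8 = 438.1 N down at 3.75 m → arm 1.02 m, τ = 438.1 × 1.02 = 446.9 N·m counterclockwise.
Box: 29.1 × 9.8 = 285.2 N down at 2.88 m → arm 1.89 m, τ = 285.2 × 1.89 = 539 N·m counterclockwise.
Net moment of the loads = 1124 N·m counterclockwise.
The upward force F acts at the left end, arm 4.77 m, giving F × 4.77 clockwise.
Setting net torque to zero: F × 4.77 = 1124 → F = 1124 / 4.77 = 236 N.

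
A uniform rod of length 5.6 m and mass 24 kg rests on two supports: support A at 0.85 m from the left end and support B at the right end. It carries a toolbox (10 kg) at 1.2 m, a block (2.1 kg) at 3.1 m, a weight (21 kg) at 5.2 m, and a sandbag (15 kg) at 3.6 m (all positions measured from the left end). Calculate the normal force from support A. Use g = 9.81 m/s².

R_A ≈ 320 N

Taking torques about support B:
Beam weight: 24 × 9.81 = 235.4 N down at 2.8 m → arm 2.8 m, τ = 235.4 × 2.8 = 659.1 N·m counterclockwise.
Toolbox: 10 × 9.81 = 98.1 N down at 1.2 m → arm 4.4 m, τ = 98.1 × 4.4 = 431.6 N·m counterclockwise.
Block: 2.1 × 9.81 = 20.6 N down at 3.1 m → arm 2.5 m, τ = 20.6 × 2.5 = 51.5 N·m counterclockwise.
Weight: 21 × 9.81 = 206 N down at 5.2 m → arm 0.4 m, τ = 206 × 0.4 = 82.4 N·m counterclockwise.
Sandbag: 15 × 9.81 = 147.2 N down at 3.6 m → arm 2 m, τ = 147.2 × 2 = 294.4 N·m counterclockwise.
Net load moment about support B = 1519 N·m counterclockwise.
Reaction R at support A is upward at 0.85 m, arm 4.75 m → moment R × 4.75 clockwise.
Στ = 0 ⇒ R × 4.75 = 1519 ⇒ R = 320 N.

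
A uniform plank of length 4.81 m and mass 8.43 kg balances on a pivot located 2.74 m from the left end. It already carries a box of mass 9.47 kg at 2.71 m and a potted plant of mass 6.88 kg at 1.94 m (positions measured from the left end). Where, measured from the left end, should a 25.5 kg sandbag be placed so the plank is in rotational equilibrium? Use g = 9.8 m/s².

Choose the pivot (at 2.74 m from the left end) as the axis so the support reaction has zero arm there.
Beam weight: 8.43 × 9.8 = 82.61 N down at 2.405 m → arm 0.335 m, τ = 82.61 × 0.335 = 27.67 N·m counterclockwise.
Box: 9.47 × 9.8 = 92.81 N down at 2.71 m → arm 0.03 m, τ = 92.81 × 0.03 = 2.784 N·m counterclockwise.
Potted plant: 6.88 × 9.8 = 67.42 N down at 1.94 m → arm 0.8 m, τ = 67.42 × 0.8 = 53.94 N·m counterclockwise.
Net moment of existing loads = 84.39 N·m counterclockwise.
The sandbag weighs 25.5 × 9.8 = 249.9 N and must supply an equal clockwise moment, so its lever arm about the pivot is 84.39 / 249.9 = 0.338 m.
That puts it at 2.74 + 0.338 = 3.08 m from the left end.

x ≈ 3.08 m from the left end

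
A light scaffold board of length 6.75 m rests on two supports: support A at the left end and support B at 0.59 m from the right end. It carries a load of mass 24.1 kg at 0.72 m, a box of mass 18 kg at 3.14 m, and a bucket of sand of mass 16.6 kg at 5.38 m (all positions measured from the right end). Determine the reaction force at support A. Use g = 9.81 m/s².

R_A ≈ 205 N

About support B:
Load: 24.1 × 9.81 = 236.4 N down at 0.72 m → arm 0.13 m, τ = 236.4 × 0.13 = 30.73 N·m counterclockwise.
Box: 18 × 9.81 = 176.6 N down at 3.14 m → arm 2.55 m, τ = 176.6 × 2.55 = 450.3 N·m counterclockwise.
Bucket of sand: 16.6 × 9.81 = 162.8 N down at 5.38 m → arm 4.79 m, τ = 162.8 × 4.79 = 779.8 N·m counterclockwise.
Net load moment about support B = 1261 N·m counterclockwise.
Reaction R at support A is upward at 6.75 m, arm 6.16 m → moment R × 6.16 clockwise.
Balancing moments: R × 6.16 = 1261, giving R = 205 N.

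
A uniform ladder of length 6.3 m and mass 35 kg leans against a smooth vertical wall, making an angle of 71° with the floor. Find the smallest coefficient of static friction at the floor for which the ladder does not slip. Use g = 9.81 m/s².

About the foot of the ladder:
Ladder weight 35×9.81 = 343.4 N acts at 3.15 m along the ladder; its horizontal arm is 3.15·cos71° = 1.026 m → τ = 352.3 N·m clockwise.
Wall normal N acts horizontally at the top; its moment arm is the height L sinθ = 6.3·sin71° = 5.957 m, counterclockwise.
Setting net torque to zero: N × 5.957 = 352.3 → N = 59.14 N.
ΣFx = 0 ⇒ f = N_wall = 59.14 N. ΣFy = 0 ⇒ N_floor = 343.4 N.
μ_min = f / N_floor = 59.14 / 343.4 = 0.172.

μ_min ≈ 0.172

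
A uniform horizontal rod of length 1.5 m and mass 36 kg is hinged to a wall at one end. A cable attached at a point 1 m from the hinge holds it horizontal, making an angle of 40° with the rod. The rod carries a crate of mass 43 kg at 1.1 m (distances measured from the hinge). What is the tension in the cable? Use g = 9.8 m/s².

T ≈ 1130 N

Taking torques about the hinge:
Beam weight: 36 × 9.8 = 352.8 N down at 0.75 m → arm 0.75 m, τ = 352.8 × 0.75 = 264.6 N·m clockwise.
Crate: 43 × 9.8 = 421.4 N down at 1.1 m → arm 1.1 m, τ = 421.4 × 1.1 = 463.5 N·m clockwise.
Total clockwise load moment = 728.1 N·m.
The cable tension T acts at 1 m; only its component perpendicular to the rod, T sinθ, produces torque. sin 40° = 0.6428.
Balancing moments: T × 1 × 0.6428 = 728.1, giving T = 728.1 / 0.6428 = 1130 N.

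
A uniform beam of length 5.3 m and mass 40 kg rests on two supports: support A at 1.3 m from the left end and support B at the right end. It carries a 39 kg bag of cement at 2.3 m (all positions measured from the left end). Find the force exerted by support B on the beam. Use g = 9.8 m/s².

Take moments about support A.
Beam weight: 40 × 9.8 = 392 N down at 2.65 m → arm 1.35 m, τ = 392 × 1.35 = 529.2 N·m clockwise.
Bag of cement: 39 × 9.8 = 382.2 N down at 2.3 m → arm 1 m, τ = 382.2 × 1 = 382.2 N·m clockwise.
Net load moment about support A = 911.4 N·m clockwise.
Reaction R at support B is upward at 5.3 m, arm 4 m → moment R × 4 counterclockwise.
For rotational equilibrium, R × 4 = 911.4, so R = 228 N.

R_B ≈ 228 N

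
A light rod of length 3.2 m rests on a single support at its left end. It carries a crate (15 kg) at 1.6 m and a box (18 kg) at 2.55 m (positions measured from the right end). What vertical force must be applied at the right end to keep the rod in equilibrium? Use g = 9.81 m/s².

Sum moments about the left end (the unknown pivot reaction has zero arm there).
Crate: 15 × 9.81 = 147.2 N down at 1.6 m → arm 1.6 m, τ = 147.2 × 1.6 = 235.5 N·m clockwise.
Box: 18 × 9.81 = 176.6 N down at 2.55 m → arm 0.65 m, τ = 176.6 × 0.65 = 114.8 N·m clockwise.
Net moment of the loads = 350.3 N·m clockwise.
The upward force F acts at the right end, arm 3.2 m, giving F × 3.2 counterclockwise.
For rotational equilibrium, F × 3.2 = 350.3, so F = 350.3 / 3.2 = 109 N.

F ≈ 109 N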